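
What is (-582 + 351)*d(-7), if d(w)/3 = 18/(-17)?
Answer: 12474/17 ≈ 733.76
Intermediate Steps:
d(w) = -54/17 (d(w) = 3*(18/(-17)) = 3*(18*(-1/17)) = 3*(-18/17) = -54/17)
(-582 + 351)*d(-7) = (-582 + 351)*(-54/17) = -231*(-54/17) = 12474/17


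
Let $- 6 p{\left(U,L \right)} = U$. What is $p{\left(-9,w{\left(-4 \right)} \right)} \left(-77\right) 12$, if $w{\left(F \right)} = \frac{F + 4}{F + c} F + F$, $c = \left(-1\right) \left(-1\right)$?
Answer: $-1386$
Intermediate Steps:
$c = 1$
$w{\left(F \right)} = F + \frac{F \left(4 + F\right)}{1 + F}$ ($w{\left(F \right)} = \frac{F + 4}{F + 1} F + F = \frac{4 + F}{1 + F} F + F = \frac{F \left(4 + F\right)}{1 + F} + F = F + \frac{F \left(4 + F\right)}{1 + F}$)
$p{\left(U,L \right)} = - \frac{U}{6}$
$p{\left(-9,w{\left(-4 \right)} \right)} \left(-77\right) 12 = \left(- \frac{1}{6}\right) \left(-9\right) \left(-77\right) 12 = \frac{3}{2} \left(-77\right) 12 = \left(- \frac{231}{2}\right) 12 = -1386$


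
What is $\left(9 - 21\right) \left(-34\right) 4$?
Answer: $1632$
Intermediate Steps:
$\left(9 - 21\right) \left(-34\right) 4 = \left(-12\right) \left(-34\right) 4 = 408 \cdot 4 = 1632$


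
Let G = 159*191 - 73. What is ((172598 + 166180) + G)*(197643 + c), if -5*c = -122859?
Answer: 410068525476/5 ≈ 8.2014e+10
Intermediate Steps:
c = 122859/5 (c = -⅕*(-122859) = 122859/5 ≈ 24572.)
G = 30296 (G = 30369 - 73 = 30296)
((172598 + 166180) + G)*(197643 + c) = ((172598 + 166180) + 30296)*(197643 + 122859/5) = (338778 + 30296)*(1111074/5) = 369074*(1111074/5) = 410068525476/5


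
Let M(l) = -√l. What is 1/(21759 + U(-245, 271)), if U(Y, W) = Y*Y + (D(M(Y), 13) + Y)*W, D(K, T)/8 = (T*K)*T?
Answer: 15389/32889795749001 + 2564744*I*√5/32889795749001 ≈ 4.679e-10 + 1.7437e-7*I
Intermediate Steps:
D(K, T) = 8*K*T² (D(K, T) = 8*((T*K)*T) = 8*((K*T)*T) = 8*(K*T²) = 8*K*T²)
U(Y, W) = Y² + W*(Y - 1352*√Y) (U(Y, W) = Y*Y + (8*(-√Y)*13² + Y)*W = Y² + (8*(-√Y)*169 + Y)*W = Y² + (-1352*√Y + Y)*W = Y² + (Y - 1352*√Y)*W = Y² + W*(Y - 1352*√Y))
1/(21759 + U(-245, 271)) = 1/(21759 + ((-245)² + 271*(-245) - 1352*271*√(-245))) = 1/(21759 + (60025 - 66395 - 1352*271*7*I*√5)) = 1/(21759 + (60025 - 66395 - 2564744*I*√5)) = 1/(21759 + (-6370 - 2564744*I*√5)) = 1/(15389 - 2564744*I*√5)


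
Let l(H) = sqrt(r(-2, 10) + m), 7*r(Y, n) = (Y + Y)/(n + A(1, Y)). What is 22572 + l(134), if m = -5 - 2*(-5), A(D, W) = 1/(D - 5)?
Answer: 22572 + sqrt(368277)/273 ≈ 22574.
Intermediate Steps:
A(D, W) = 1/(-5 + D)
r(Y, n) = 2*Y/(7*(-1/4 + n)) (r(Y, n) = ((Y + Y)/(n + 1/(-5 + 1)))/7 = ((2*Y)/(n + 1/(-4)))/7 = ((2*Y)/(n - 1/4))/7 = ((2*Y)/(-1/4 + n))/7 = (2*Y/(-1/4 + n))/7 = 2*Y/(7*(-1/4 + n)))
m = 5 (m = -5 + 10 = 5)
l(H) = sqrt(368277)/273 (l(H) = sqrt((8/7)*(-2)/(-1 + 4*10) + 5) = sqrt((8/7)*(-2)/(-1 + 40) + 5) = sqrt((8/7)*(-2)/39 + 5) = sqrt((8/7)*(-2)*(1/39) + 5) = sqrt(-16/273 + 5) = sqrt(1349/273) = sqrt(368277)/273)
22572 + l(134) = 22572 + sqrt(368277)/273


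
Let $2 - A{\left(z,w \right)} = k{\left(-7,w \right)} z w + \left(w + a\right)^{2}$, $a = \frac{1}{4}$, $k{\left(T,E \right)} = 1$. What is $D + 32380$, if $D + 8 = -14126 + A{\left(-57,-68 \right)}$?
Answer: $\frac{156511}{16} \approx 9781.9$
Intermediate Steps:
$a = \frac{1}{4} \approx 0.25$
$A{\left(z,w \right)} = 2 - \left(\frac{1}{4} + w\right)^{2} - w z$ ($A{\left(z,w \right)} = 2 - \left(1 z w + \left(w + \frac{1}{4}\right)^{2}\right) = 2 - \left(z w + \left(\frac{1}{4} + w\right)^{2}\right) = 2 - \left(w z + \left(\frac{1}{4} + w\right)^{2}\right) = 2 - \left(\left(\frac{1}{4} + w\right)^{2} + w z\right) = 2 - \left(\frac{1}{4} + w\right)^{2} - w z$)
$D = - \frac{361569}{16}$ ($D = -8 - \frac{361441}{16} = - \frac{361569}{16} \approx -22598.0$)
$D + 32380 = - \frac{361569}{16} + 32380 = \frac{156511}{16}$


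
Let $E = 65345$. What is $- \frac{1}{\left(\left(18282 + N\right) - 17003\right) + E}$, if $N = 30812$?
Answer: $- \frac{1}{97436} \approx -1.0263 \cdot 10^{-5}$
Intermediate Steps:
$- \frac{1}{\left(\left(18282 + N\right) - 17003\right) + E} = - \frac{1}{\left(\left(18282 + 30812\right) - 17003\right) + 65345} = - \frac{1}{\left(49094 - 17003\right) + 65345} = - \frac{1}{32091 + 65345} = - \frac{1}{97436}$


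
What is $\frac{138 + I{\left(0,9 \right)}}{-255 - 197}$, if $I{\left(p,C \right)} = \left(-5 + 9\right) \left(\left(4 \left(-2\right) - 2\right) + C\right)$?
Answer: $- \frac{67}{226} \approx -0.29646$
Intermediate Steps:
$I{\left(p,C \right)} = -40 + 4 C$ ($I{\left(p,C \right)} = 4 \left(\left(-8 - 2\right) + C\right) = 4 \left(-10 + C\right) = -40 + 4 C$)
$\frac{138 + I{\left(0,9 \right)}}{-255 - 197} = \frac{138 + \left(-40 + 4 \cdot 9\right)}{-255 - 197} = \frac{138 + \left(-40 + 36\right)}{-452} = \left(138 - 4\right) \left(- \frac{1}{452}\right) = 134 \left(- \frac{1}{452}\right) = - \frac{67}{226}$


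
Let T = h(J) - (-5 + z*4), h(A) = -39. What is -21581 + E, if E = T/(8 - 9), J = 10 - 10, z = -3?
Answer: -21559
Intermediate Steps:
J = 0
T = -22 (T = -39 - (-5 - 3*4) = -39 - (-5 - 12) = -39 - 1*(-17) = -39 + 17 = -22)
E = 22 (E = -22/(8 - 9) = -22/(-1) = -22*(-1) = 22)
-21581 + E = -21581 + 22 = -21559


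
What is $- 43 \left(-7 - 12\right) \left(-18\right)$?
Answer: $-14706$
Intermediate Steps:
$- 43 \left(-7 - 12\right) \left(-18\right) = \left(-43\right) \left(-19\right) \left(-18\right) = 817 \left(-18\right) = -14706$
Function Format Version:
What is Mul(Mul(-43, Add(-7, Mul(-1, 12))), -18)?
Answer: -14706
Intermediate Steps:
Mul(Mul(-43, Add(-7, Mul(-1, 12))), -18) = Mul(Mul(-43, Add(-7, -12)), -18) = Mul(Mul(-43, -19), -18) = Mul(817, -18) = -14706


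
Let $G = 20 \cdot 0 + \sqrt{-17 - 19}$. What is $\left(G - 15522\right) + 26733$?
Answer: $11211 + 6 i \approx 11211.0 + 6.0 i$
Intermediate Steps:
$G = 6 i$ ($G = 0 + \sqrt{-36} = 0 + 6 i = 6 i \approx 6.0 i$)
$\left(G - 15522\right) + 26733 = \left(6 i - 15522\right) + 26733 = \left(-15522 + 6 i\right) + 26733 = 11211 + 6 i$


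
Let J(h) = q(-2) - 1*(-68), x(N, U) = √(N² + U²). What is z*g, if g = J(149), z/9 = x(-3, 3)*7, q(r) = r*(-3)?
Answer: 13986*√2 ≈ 19779.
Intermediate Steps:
q(r) = -3*r
J(h) = 74 (J(h) = -3*(-2) - 1*(-68) = 6 + 68 = 74)
z = 189*√2 (z = 9*(√((-3)² + 3²)*7) = 9*(√(9 + 9)*7) = 9*(√18*7) = 9*((3*√2)*7) = 9*(21*√2) = 189*√2 ≈ 267.29)
g = 74
z*g = (189*√2)*74 = 13986*√2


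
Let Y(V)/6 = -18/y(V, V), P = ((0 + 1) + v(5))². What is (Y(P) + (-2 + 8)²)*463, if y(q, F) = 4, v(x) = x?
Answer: 4167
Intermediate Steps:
P = 36 (P = ((0 + 1) + 5)² = (1 + 5)² = 6² = 36)
Y(V) = -27 (Y(V) = 6*(-18/4) = 6*(-18*¼) = 6*(-9/2) = -27)
(Y(P) + (-2 + 8)²)*463 = (-27 + (-2 + 8)²)*463 = (-27 + 6²)*463 = (-27 + 36)*463 = 9*463 = 4167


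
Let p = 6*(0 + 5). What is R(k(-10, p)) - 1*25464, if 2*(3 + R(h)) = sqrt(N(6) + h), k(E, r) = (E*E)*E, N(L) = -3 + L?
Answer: -25467 + I*sqrt(997)/2 ≈ -25467.0 + 15.788*I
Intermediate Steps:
p = 30 (p = 6*5 = 30)
k(E, r) = E**3 (k(E, r) = E**2*E = E**3)
R(h) = -3 + sqrt(3 + h)/2 (R(h) = -3 + sqrt((-3 + 6) + h)/2 = -3 + sqrt(3 + h)/2)
R(k(-10, p)) - 1*25464 = (-3 + sqrt(3 + (-10)**3)/2) - 1*25464 = (-3 + sqrt(3 - 1000)/2) - 25464 = (-3 + sqrt(-997)/2) - 25464 = (-3 + (I*sqrt(997))/2) - 25464 = (-3 + I*sqrt(997)/2) - 25464 = -25467 + I*sqrt(997)/2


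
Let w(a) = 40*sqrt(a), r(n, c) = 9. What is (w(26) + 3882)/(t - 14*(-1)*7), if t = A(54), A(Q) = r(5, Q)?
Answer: 3882/107 + 40*sqrt(26)/107 ≈ 38.187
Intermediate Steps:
A(Q) = 9
t = 9
(w(26) + 3882)/(t - 14*(-1)*7) = (40*sqrt(26) + 3882)/(9 - 14*(-1)*7) = (3882 + 40*sqrt(26))/(9 + 14*7) = (3882 + 40*sqrt(26))/(9 + 98) = (3882 + 40*sqrt(26))/107 = (3882 + 40*sqrt(26))*(1/107) = 3882/107 + 40*sqrt(26)/107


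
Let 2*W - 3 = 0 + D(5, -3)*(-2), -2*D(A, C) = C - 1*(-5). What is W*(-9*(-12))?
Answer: 270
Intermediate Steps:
D(A, C) = -5/2 - C/2 (D(A, C) = -(C - 1*(-5))/2 = -(C + 5)/2 = -(5 + C)/2 = -5/2 - C/2)
W = 5/2 (W = 3/2 + (0 + (-5/2 - 1/2*(-3))*(-2))/2 = 3/2 + (0 + (-5/2 + 3/2)*(-2))/2 = 3/2 + (0 - 1*(-2))/2 = 3/2 + (0 + 2)/2 = 3/2 + (1/2)*2 = 3/2 + 1 = 5/2 ≈ 2.5000)
W*(-9*(-12)) = 5*(-9*(-12))/2 = (5/2)*108 = 270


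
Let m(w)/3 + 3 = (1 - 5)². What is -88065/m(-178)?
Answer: -29355/13 ≈ -2258.1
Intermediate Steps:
m(w) = 39 (m(w) = -9 + 3*(1 - 5)² = -9 + 3*(-4)² = -9 + 3*16 = -9 + 48 = 39)
-88065/m(-178) = -88065/39 = -88065*1/39 = -29355/13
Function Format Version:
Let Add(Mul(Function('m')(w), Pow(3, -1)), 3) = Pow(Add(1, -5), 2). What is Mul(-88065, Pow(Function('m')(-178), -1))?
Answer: Rational(-29355, 13) ≈ -2258.1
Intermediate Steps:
Function('m')(w) = 39 (Function('m')(w) = Add(-9, Mul(3, Pow(Add(1, -5), 2))) = Add(-9, Mul(3, Pow(-4, 2))) = Add(-9, Mul(3, 16)) = Add(-9, 48) = 39)
Mul(-88065, Pow(Function('m')(-178), -1)) = Mul(-88065, Pow(39, -1)) = Mul(-88065, Rational(1, 39)) = Rational(-29355, 13)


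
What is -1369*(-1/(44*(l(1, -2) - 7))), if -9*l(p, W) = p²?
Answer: -12321/2816 ≈ -4.3754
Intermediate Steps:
l(p, W) = -p²/9
-1369*(-1/(44*(l(1, -2) - 7))) = -1369*(-1/(44*(-⅑*1² - 7))) = -1369*(-1/(44*(-⅑*1 - 7))) = -1369*(-1/(44*(-⅑ - 7))) = -1369/((-64/9*(-44))) = -1369/2816/9 = -1369*9/2816 = -12321/2816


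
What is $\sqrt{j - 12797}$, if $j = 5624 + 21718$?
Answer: $\sqrt{14545} \approx 120.6$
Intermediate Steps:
$j = 27342$
$\sqrt{j - 12797} = \sqrt{27342 - 12797} = \sqrt{14545}$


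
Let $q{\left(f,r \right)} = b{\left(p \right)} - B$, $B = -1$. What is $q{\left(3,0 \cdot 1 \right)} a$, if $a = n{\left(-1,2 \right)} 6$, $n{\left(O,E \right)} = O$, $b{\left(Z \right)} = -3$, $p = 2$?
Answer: $12$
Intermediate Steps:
$q{\left(f,r \right)} = -2$ ($q{\left(f,r \right)} = -3 - -1 = -3 + 1 = -2$)
$a = -6$ ($a = \left(-1\right) 6 = -6$)
$q{\left(3,0 \cdot 1 \right)} a = \left(-2\right) \left(-6\right) = 12$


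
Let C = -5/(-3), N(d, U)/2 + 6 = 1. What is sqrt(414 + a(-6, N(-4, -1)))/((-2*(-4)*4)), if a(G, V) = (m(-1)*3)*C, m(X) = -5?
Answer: sqrt(389)/32 ≈ 0.61635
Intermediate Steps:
N(d, U) = -10 (N(d, U) = -12 + 2*1 = -12 + 2 = -10)
C = 5/3 (C = -5*(-1/3) = 5/3 ≈ 1.6667)
a(G, V) = -25 (a(G, V) = -5*3*(5/3) = -15*5/3 = -25)
sqrt(414 + a(-6, N(-4, -1)))/((-2*(-4)*4)) = sqrt(414 - 25)/((-2*(-4)*4)) = sqrt(389)/((8*4)) = sqrt(389)/32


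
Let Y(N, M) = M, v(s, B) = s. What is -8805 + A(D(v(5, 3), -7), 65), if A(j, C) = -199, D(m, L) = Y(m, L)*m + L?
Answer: -9004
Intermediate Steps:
D(m, L) = L + L*m (D(m, L) = L*m + L = L + L*m)
-8805 + A(D(v(5, 3), -7), 65) = -8805 - 199 = -9004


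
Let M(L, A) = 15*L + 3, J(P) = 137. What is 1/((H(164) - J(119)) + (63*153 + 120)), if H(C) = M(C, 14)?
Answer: 1/12085 ≈ 8.2747e-5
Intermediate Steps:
M(L, A) = 3 + 15*L
H(C) = 3 + 15*C
1/((H(164) - J(119)) + (63*153 + 120)) = 1/(((3 + 15*164) - 1*137) + (63*153 + 120)) = 1/(((3 + 2460) - 137) + (9639 + 120)) = 1/((2463 - 137) + 9759) = 1/(2326 + 9759) = 1/12085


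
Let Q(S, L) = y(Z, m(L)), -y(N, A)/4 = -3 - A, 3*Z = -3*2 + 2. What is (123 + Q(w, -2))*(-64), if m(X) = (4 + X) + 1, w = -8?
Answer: -9408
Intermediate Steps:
m(X) = 5 + X
Z = -4/3 (Z = (-3*2 + 2)/3 = (-6 + 2)/3 = (⅓)*(-4) = -4/3 ≈ -1.3333)
y(N, A) = 12 + 4*A (y(N, A) = -4*(-3 - A) = 12 + 4*A)
Q(S, L) = 32 + 4*L (Q(S, L) = 12 + 4*(5 + L) = 12 + (20 + 4*L) = 32 + 4*L)
(123 + Q(w, -2))*(-64) = (123 + (32 + 4*(-2)))*(-64) = (123 + (32 - 8))*(-64) = (123 + 24)*(-64) = 147*(-64) = -9408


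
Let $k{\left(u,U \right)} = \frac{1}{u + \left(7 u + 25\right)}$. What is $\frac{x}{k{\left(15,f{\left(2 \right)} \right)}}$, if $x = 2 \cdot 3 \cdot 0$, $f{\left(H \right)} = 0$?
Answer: $0$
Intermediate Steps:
$k{\left(u,U \right)} = \frac{1}{25 + 8 u}$ ($k{\left(u,U \right)} = \frac{1}{u + \left(25 + 7 u\right)} = \frac{1}{25 + 8 u}$)
$x = 0$ ($x = 6 \cdot 0 = 0$)
$\frac{x}{k{\left(15,f{\left(2 \right)} \right)}} = \frac{0}{\frac{1}{25 + 8 \cdot 15}} = \frac{0}{\frac{1}{25 + 120}} = \frac{0}{\frac{1}{145}} = 0 \frac{1}{\frac{1}{145}} = 0 \cdot 145 = 0$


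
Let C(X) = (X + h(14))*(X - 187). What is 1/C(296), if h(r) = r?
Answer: 1/33790 ≈ 2.9595e-5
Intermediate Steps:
C(X) = (-187 + X)*(14 + X) (C(X) = (X + 14)*(X - 187) = (14 + X)*(-187 + X) = (-187 + X)*(14 + X))
1/C(296) = 1/(-2618 + 296² - 173*296) = 1/(-2618 + 87616 - 51208) = 1/33790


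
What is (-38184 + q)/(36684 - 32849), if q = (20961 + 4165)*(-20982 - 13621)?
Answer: -869473162/3835 ≈ -2.2672e+5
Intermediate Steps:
q = -869434978 (q = 25126*(-34603) = -869434978)
(-38184 + q)/(36684 - 32849) = (-38184 - 869434978)/(36684 - 32849) = -869473162/3835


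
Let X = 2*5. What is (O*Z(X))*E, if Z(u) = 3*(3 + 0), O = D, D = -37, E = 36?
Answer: -11988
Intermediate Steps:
O = -37
X = 10
Z(u) = 9 (Z(u) = 3*3 = 9)
(O*Z(X))*E = -37*9*36 = -333*36 = -11988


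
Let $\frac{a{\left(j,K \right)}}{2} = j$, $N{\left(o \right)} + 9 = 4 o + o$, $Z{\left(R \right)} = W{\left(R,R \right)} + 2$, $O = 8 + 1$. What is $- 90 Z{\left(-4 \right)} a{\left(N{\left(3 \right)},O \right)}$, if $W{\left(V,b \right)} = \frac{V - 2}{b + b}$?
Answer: $-2970$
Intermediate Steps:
$O = 9$
$W{\left(V,b \right)} = \frac{-2 + V}{2 b}$
$Z{\left(R \right)} = 2 + \frac{-2 + R}{2 R}$ ($Z{\left(R \right)} = \frac{-2 + R}{2 R} + 2 = 2 + \frac{-2 + R}{2 R}$)
$N{\left(o \right)} = -9 + 5 o$ ($N{\left(o \right)} = -9 + \left(4 o + o\right) = -9 + 5 o$)
$a{\left(j,K \right)} = 2 j$
$- 90 Z{\left(-4 \right)} a{\left(N{\left(3 \right)},O \right)} = - 90 \left(\frac{5}{2} - \frac{1}{-4}\right) 2 \left(-9 + 5 \cdot 3\right) = - 90 \left(\frac{5}{2} - - \frac{1}{4}\right) 2 \left(-9 + 15\right) = - 90 \left(\frac{5}{2} + \frac{1}{4}\right) 2 \cdot 6 = \left(-90\right) \frac{11}{4} \cdot 12 = \left(- \frac{495}{2}\right) 12 = -2970$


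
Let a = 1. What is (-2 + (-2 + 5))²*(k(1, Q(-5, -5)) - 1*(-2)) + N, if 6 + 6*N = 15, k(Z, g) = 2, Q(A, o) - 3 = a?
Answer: 11/2 ≈ 5.5000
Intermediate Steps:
Q(A, o) = 4 (Q(A, o) = 3 + 1 = 4)
N = 3/2 (N = -1 + (⅙)*15 = -1 + 5/2 = 3/2 ≈ 1.5000)
(-2 + (-2 + 5))²*(k(1, Q(-5, -5)) - 1*(-2)) + N = (-2 + (-2 + 5))²*(2 - 1*(-2)) + 3/2 = (-2 + 3)²*(2 + 2) + 3/2 = 1²*4 + 3/2 = 1*4 + 3/2 = 4 + 3/2 = 11/2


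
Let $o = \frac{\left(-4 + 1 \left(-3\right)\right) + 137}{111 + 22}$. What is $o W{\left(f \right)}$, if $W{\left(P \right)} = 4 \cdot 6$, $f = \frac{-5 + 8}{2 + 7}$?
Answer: $\frac{3120}{133} \approx 23.459$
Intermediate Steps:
$o = \frac{130}{133}$ ($o = \frac{\left(-4 - 3\right) + 137}{133} = \left(-7 + 137\right) \frac{1}{133} = 130 \cdot \frac{1}{133} = \frac{130}{133} \approx 0.97744$)
$f = \frac{1}{3}$ ($f = \frac{3}{9} = 3 \cdot \frac{1}{9} = \frac{1}{3} \approx 0.33333$)
$W{\left(P \right)} = 24$
$o W{\left(f \right)} = \frac{130}{133} \cdot 24 = \frac{3120}{133}$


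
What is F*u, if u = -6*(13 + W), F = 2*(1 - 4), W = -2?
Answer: 396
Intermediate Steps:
F = -6 (F = 2*(-3) = -6)
u = -66 (u = -6*(13 - 2) = -6*11 = -66)
F*u = -6*(-66) = 396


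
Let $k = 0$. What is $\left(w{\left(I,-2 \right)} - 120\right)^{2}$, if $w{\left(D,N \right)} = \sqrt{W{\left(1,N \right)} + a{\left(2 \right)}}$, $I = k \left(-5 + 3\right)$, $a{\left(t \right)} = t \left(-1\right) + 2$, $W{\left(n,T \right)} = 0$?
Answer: $14400$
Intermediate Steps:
$a{\left(t \right)} = 2 - t$ ($a{\left(t \right)} = - t + 2 = 2 - t$)
$I = 0$ ($I = 0 \left(-5 + 3\right) = 0 \left(-2\right) = 0$)
$w{\left(D,N \right)} = 0$ ($w{\left(D,N \right)} = \sqrt{0 + \left(2 - 2\right)} = \sqrt{0 + 0} = \sqrt{0} = 0$)
$\left(w{\left(I,-2 \right)} - 120\right)^{2} = \left(0 - 120\right)^{2} = \left(-120\right)^{2} = 14400$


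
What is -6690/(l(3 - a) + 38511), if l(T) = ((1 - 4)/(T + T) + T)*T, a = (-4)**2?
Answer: -13380/77357 ≈ -0.17296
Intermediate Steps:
a = 16
l(T) = T*(T - 3/(2*T)) (l(T) = (-3*1/(2*T) + T)*T = (-3/(2*T) + T)*T = (T - 3/(2*T))*T = T*(T - 3/(2*T)))
-6690/(l(3 - a) + 38511) = -6690/((-3/2 + (3 - 1*16)**2) + 38511) = -6690/((-3/2 + (3 - 16)**2) + 38511) = -6690/((-3/2 + (-13)**2) + 38511) = -6690/((-3/2 + 169) + 38511) = -6690/(335/2 + 38511) = -6690/77357/2 = -6690*2/77357 = -13380/77357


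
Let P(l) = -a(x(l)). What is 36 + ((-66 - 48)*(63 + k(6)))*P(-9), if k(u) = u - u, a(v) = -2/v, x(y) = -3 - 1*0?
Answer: 4824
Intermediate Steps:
x(y) = -3 (x(y) = -3 + 0 = -3)
P(l) = -2/3 (P(l) = -(-2)/(-3) = -(-2)*(-1)/3 = -1*2/3 = -2/3)
k(u) = 0
36 + ((-66 - 48)*(63 + k(6)))*P(-9) = 36 + ((-66 - 48)*(63 + 0))*(-2/3) = 36 - 114*63*(-2/3) = 36 - 7182*(-2/3) = 36 + 4788 = 4824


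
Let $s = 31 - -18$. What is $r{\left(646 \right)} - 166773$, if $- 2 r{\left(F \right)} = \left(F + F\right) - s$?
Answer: $- \frac{334789}{2} \approx -1.6739 \cdot 10^{5}$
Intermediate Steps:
$s = 49$ ($s = 31 + 18 = 49$)
$r{\left(F \right)} = \frac{49}{2} - F$ ($r{\left(F \right)} = - \frac{\left(F + F\right) - 49}{2} = - \frac{2 F - 49}{2} = - \frac{-49 + 2 F}{2} = \frac{49}{2} - F$)
$r{\left(646 \right)} - 166773 = \left(\frac{49}{2} - 646\right) - 166773 = - \frac{1243}{2} - 166773 = - \frac{334789}{2}$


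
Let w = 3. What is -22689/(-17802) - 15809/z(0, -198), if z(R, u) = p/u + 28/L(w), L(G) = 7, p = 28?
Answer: -773696744/188899 ≈ -4095.8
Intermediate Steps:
z(R, u) = 4 + 28/u (z(R, u) = 28/u + 28/7 = 28/u + 28*(⅐) = 28/u + 4 = 4 + 28/u)
-22689/(-17802) - 15809/z(0, -198) = -22689/(-17802) - 15809/(4 + 28/(-198)) = -22689*(-1/17802) - 15809/(4 + 28*(-1/198)) = 2521/1978 - 15809/(4 - 14/99) = 2521/1978 - 15809/382/99 = 2521/1978 - 15809*99/382 = 2521/1978 - 1565091/382 = -773696744/188899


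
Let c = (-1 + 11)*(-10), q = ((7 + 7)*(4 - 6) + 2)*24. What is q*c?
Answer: 62400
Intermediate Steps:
q = -624 (q = (14*(-2) + 2)*24 = (-28 + 2)*24 = -26*24 = -624)
c = -100 (c = 10*(-10) = -100)
q*c = -624*(-100) = 62400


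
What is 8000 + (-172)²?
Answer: 37584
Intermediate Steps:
8000 + (-172)² = 8000 + 29584 = 37584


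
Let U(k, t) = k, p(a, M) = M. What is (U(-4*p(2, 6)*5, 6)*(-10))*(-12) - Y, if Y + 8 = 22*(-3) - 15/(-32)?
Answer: -458447/32 ≈ -14326.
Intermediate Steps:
Y = -2353/32 (Y = -8 + (22*(-3) - 15/(-32)) = -8 + (-66 - 15*(-1/32)) = -8 + (-66 + 15/32) = -8 - 2097/32 = -2353/32 ≈ -73.531)
(U(-4*p(2, 6)*5, 6)*(-10))*(-12) - Y = ((-4*6*5)*(-10))*(-12) - 1*(-2353/32) = (-24*5*(-10))*(-12) + 2353/32 = -120*(-10)*(-12) + 2353/32 = 1200*(-12) + 2353/32 = -14400 + 2353/32 = -458447/32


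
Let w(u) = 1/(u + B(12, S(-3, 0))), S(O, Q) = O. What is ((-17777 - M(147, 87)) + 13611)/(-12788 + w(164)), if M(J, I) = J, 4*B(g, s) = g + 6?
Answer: 1453481/4309554 ≈ 0.33727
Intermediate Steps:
B(g, s) = 3/2 + g/4 (B(g, s) = (g + 6)/4 = (6 + g)/4 = 3/2 + g/4)
w(u) = 1/(9/2 + u) (w(u) = 1/(u + (3/2 + (1/4)*12)) = 1/(u + (3/2 + 3)) = 1/(u + 9/2) = 1/(9/2 + u))
((-17777 - M(147, 87)) + 13611)/(-12788 + w(164)) = ((-17777 - 1*147) + 13611)/(-12788 + 2/(9 + 2*164)) = ((-17777 - 147) + 13611)/(-12788 + 2/(9 + 328)) = (-17924 + 13611)/(-12788 + 2/337) = -4313/(-12788 + 2*(1/337)) = -4313/(-12788 + 2/337) = -4313/(-4309554/337) = -4313*(-337/4309554) = 1453481/4309554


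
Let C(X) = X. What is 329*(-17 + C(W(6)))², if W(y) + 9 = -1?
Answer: 239841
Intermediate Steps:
W(y) = -10 (W(y) = -9 - 1 = -10)
329*(-17 + C(W(6)))² = 329*(-17 - 10)² = 329*(-27)² = 329*729 = 239841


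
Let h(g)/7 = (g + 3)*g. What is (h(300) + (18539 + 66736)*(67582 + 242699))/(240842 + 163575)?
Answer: 26459848575/404417 ≈ 65427.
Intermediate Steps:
h(g) = 7*g*(3 + g) (h(g) = 7*((g + 3)*g) = 7*((3 + g)*g) = 7*(g*(3 + g)) = 7*g*(3 + g))
(h(300) + (18539 + 66736)*(67582 + 242699))/(240842 + 163575) = (7*300*(3 + 300) + (18539 + 66736)*(67582 + 242699))/(240842 + 163575) = (7*300*303 + 85275*310281)/404417 = (636300 + 26459212275)*(1/404417) = 26459848575*(1/404417) = 26459848575/404417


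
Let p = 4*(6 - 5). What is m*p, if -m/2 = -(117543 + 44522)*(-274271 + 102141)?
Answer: -223169987600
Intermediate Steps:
p = 4 (p = 4*1 = 4)
m = -55792496900 (m = -(-2)*(117543 + 44522)*(-274271 + 102141) = -(-2)*162065*(-172130) = -(-2)*(-27896248450) = -2*27896248450 = -55792496900)
m*p = -55792496900*4 = -223169987600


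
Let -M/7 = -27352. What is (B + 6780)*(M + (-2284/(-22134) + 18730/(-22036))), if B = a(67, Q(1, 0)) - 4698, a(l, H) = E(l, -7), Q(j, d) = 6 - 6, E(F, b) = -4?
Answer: 3465258355775245/8709729 ≈ 3.9786e+8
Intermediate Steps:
Q(j, d) = 0
a(l, H) = -4
B = -4702 (B = -4 - 4698 = -4702)
M = 191464 (M = -7*(-27352) = 191464)
(B + 6780)*(M + (-2284/(-22134) + 18730/(-22036))) = (-4702 + 6780)*(191464 + (-2284/(-22134) + 18730/(-22036))) = 2078*(191464 + (-2284*(-1/22134) + 18730*(-1/22036))) = 2078*(191464 + (1142/11067 - 9365/11018)) = 2078*(191464 - 13008557/17419458) = 2078*(3335186097955/17419458) = 3465258355775245/8709729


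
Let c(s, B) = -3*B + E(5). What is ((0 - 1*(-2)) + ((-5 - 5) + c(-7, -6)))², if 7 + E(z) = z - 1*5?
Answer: 9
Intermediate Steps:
E(z) = -12 + z (E(z) = -7 + (z - 1*5) = -7 + (z - 5) = -7 + (-5 + z) = -12 + z)
c(s, B) = -7 - 3*B (c(s, B) = -3*B + (-12 + 5) = -3*B - 7 = -7 - 3*B)
((0 - 1*(-2)) + ((-5 - 5) + c(-7, -6)))² = ((0 - 1*(-2)) + ((-5 - 5) + (-7 - 3*(-6))))² = ((0 + 2) + (-10 + (-7 + 18)))² = (2 + (-10 + 11))² = (2 + 1)² = 3² = 9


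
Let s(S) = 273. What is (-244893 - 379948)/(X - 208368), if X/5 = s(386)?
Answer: 624841/207003 ≈ 3.0185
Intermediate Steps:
X = 1365 (X = 5*273 = 1365)
(-244893 - 379948)/(X - 208368) = (-244893 - 379948)/(1365 - 208368) = -624841/(-207003) = -624841*(-1/207003) = 624841/207003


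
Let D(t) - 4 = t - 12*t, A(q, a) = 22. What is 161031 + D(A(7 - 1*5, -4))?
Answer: 160793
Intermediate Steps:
D(t) = 4 - 11*t (D(t) = 4 + (t - 12*t) = 4 - 11*t)
161031 + D(A(7 - 1*5, -4)) = 161031 + (4 - 11*22) = 161031 + (4 - 242) = 161031 - 238 = 160793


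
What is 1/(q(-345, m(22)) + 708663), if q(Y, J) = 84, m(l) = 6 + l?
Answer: 1/708747 ≈ 1.4109e-6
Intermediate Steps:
1/(q(-345, m(22)) + 708663) = 1/(84 + 708663) = 1/708747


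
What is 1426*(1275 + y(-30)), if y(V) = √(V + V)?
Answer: 1818150 + 2852*I*√15 ≈ 1.8182e+6 + 11046.0*I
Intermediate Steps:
y(V) = √2*√V (y(V) = √(2*V) = √2*√V)
1426*(1275 + y(-30)) = 1426*(1275 + √2*√(-30)) = 1426*(1275 + √2*(I*√30)) = 1426*(1275 + 2*I*√15) = 1818150 + 2852*I*√15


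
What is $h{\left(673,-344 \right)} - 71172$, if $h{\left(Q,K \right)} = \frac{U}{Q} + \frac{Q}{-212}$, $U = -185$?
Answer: $- \frac{10155028421}{142676} \approx -71176.0$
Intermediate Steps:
$h{\left(Q,K \right)} = - \frac{185}{Q} - \frac{Q}{212}$ ($h{\left(Q,K \right)} = - \frac{185}{Q} + \frac{Q}{-212} = - \frac{185}{Q} + Q \left(- \frac{1}{212}\right) = - \frac{185}{Q} - \frac{Q}{212}$)
$h{\left(673,-344 \right)} - 71172 = \left(- \frac{185}{673} - \frac{673}{212}\right) - 71172 = - \frac{492149}{142676} - 71172 = - \frac{10155028421}{142676}$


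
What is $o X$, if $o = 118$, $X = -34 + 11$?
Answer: $-2714$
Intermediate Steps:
$X = -23$
$o X = 118 \left(-23\right) = -2714$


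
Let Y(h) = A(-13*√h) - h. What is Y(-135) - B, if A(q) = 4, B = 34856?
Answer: -34717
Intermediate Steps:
Y(h) = 4 - h
Y(-135) - B = (4 - 1*(-135)) - 1*34856 = (4 + 135) - 34856 = 139 - 34856 = -34717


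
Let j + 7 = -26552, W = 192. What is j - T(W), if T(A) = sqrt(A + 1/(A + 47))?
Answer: -26559 - sqrt(10967471)/239 ≈ -26573.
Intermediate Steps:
j = -26559 (j = -7 - 26552 = -26559)
T(A) = sqrt(A + 1/(47 + A))
j - T(W) = -26559 - sqrt((1 + 192*(47 + 192))/(47 + 192)) = -26559 - sqrt((1 + 192*239)/239) = -26559 - sqrt((1 + 45888)/239) = -26559 - sqrt((1/239)*45889) = -26559 - sqrt(45889/239) = -26559 - sqrt(10967471)/239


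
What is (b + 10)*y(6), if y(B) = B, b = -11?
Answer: -6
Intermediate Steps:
(b + 10)*y(6) = (-11 + 10)*6 = -1*6 = -6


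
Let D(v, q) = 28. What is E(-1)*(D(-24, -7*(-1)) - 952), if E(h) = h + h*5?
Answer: 5544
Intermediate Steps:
E(h) = 6*h (E(h) = h + 5*h = 6*h)
E(-1)*(D(-24, -7*(-1)) - 952) = (6*(-1))*(28 - 952) = -6*(-924) = 5544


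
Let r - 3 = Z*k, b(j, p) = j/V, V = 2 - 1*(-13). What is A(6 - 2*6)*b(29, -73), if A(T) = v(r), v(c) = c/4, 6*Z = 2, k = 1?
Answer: 29/18 ≈ 1.6111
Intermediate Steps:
V = 15 (V = 2 + 13 = 15)
Z = 1/3 (Z = (1/6)*2 = 1/3 ≈ 0.33333)
b(j, p) = j/15
r = 10/3 (r = 3 + (1/3)*1 = 3 + 1/3 = 10/3 ≈ 3.3333)
v(c) = c/4 (v(c) = c*(1/4) = c/4)
A(T) = 5/6 (A(T) = (1/4)*(10/3) = 5/6)
A(6 - 2*6)*b(29, -73) = 5*((1/15)*29)/6 = (5/6)*(29/15) = 29/18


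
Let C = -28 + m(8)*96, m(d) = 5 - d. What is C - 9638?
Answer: -9954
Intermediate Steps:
C = -316 (C = -28 + (5 - 1*8)*96 = -28 + (5 - 8)*96 = -28 - 3*96 = -28 - 288 = -316)
C - 9638 = -316 - 9638 = -9954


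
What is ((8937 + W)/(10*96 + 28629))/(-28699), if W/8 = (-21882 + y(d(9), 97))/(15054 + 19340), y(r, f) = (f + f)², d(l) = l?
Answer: -153752605/14603257505067 ≈ -1.0529e-5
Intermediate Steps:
y(r, f) = 4*f² (y(r, f) = (2*f)² = 4*f²)
W = 63016/17197 (W = 8*((-21882 + 4*97²)/(15054 + 19340)) = 8*((-21882 + 4*9409)/34394) = 8*((-21882 + 37636)*(1/34394)) = 8*(15754*(1/34394)) = 8*(7877/17197) = 63016/17197 ≈ 3.6644)
((8937 + W)/(10*96 + 28629))/(-28699) = ((8937 + 63016/17197)/(10*96 + 28629))/(-28699) = (153752605/(17197*(960 + 28629)))*(-1/28699) = ((153752605/17197)/29589)*(-1/28699) = ((153752605/17197)*(1/29589))*(-1/28699) = (153752605/508842033)*(-1/28699) = -153752605/14603257505067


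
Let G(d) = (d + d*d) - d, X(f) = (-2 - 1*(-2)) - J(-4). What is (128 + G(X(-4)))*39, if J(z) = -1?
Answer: 5031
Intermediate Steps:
X(f) = 1 (X(f) = (-2 - 1*(-2)) - 1*(-1) = (-2 + 2) + 1 = 0 + 1 = 1)
G(d) = d² (G(d) = (d + d²) - d = d²)
(128 + G(X(-4)))*39 = (128 + 1²)*39 = (128 + 1)*39 = 129*39 = 5031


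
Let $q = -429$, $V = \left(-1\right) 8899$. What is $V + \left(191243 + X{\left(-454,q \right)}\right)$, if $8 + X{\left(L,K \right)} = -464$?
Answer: $181872$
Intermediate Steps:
$V = -8899$
$X{\left(L,K \right)} = -472$ ($X{\left(L,K \right)} = -8 - 464 = -472$)
$V + \left(191243 + X{\left(-454,q \right)}\right) = -8899 + \left(191243 - 472\right) = -8899 + 190771 = 181872$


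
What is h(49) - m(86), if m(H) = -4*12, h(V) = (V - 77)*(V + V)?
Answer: -2696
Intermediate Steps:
h(V) = 2*V*(-77 + V) (h(V) = (-77 + V)*(2*V) = 2*V*(-77 + V))
m(H) = -48
h(49) - m(86) = 2*49*(-77 + 49) - 1*(-48) = 2*49*(-28) + 48 = -2744 + 48 = -2696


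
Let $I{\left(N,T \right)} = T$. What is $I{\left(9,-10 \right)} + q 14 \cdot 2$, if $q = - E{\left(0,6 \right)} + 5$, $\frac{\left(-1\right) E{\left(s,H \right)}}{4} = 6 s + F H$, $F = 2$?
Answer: $1474$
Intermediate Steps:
$E{\left(s,H \right)} = - 24 s - 8 H$ ($E{\left(s,H \right)} = - 4 \left(6 s + 2 H\right) = - 4 \left(2 H + 6 s\right) = - 24 s - 8 H$)
$q = 53$ ($q = - (\left(-24\right) 0 - 48) + 5 = - (0 - 48) + 5 = \left(-1\right) \left(-48\right) + 5 = 48 + 5 = 53$)
$I{\left(9,-10 \right)} + q 14 \cdot 2 = -10 + 53 \cdot 14 \cdot 2 = -10 + 53 \cdot 28 = -10 + 1484 = 1474$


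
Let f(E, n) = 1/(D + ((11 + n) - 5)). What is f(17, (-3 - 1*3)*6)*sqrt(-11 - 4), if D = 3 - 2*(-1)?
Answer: -I*sqrt(15)/25 ≈ -0.15492*I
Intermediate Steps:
D = 5 (D = 3 + 2 = 5)
f(E, n) = 1/(11 + n) (f(E, n) = 1/(5 + ((11 + n) - 5)) = 1/(5 + (6 + n)) = 1/(11 + n))
f(17, (-3 - 1*3)*6)*sqrt(-11 - 4) = sqrt(-11 - 4)/(11 + (-3 - 1*3)*6) = sqrt(-15)/(11 + (-3 - 3)*6) = (I*sqrt(15))/(11 - 6*6) = (I*sqrt(15))/(11 - 36) = (I*sqrt(15))/(-25) = -I*sqrt(15)/25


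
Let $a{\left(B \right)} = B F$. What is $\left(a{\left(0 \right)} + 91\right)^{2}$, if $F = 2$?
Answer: $8281$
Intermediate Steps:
$a{\left(B \right)} = 2 B$ ($a{\left(B \right)} = B 2 = 2 B$)
$\left(a{\left(0 \right)} + 91\right)^{2} = \left(2 \cdot 0 + 91\right)^{2} = \left(0 + 91\right)^{2} = 91^{2} = 8281$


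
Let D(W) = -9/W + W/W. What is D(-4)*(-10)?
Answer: -65/2 ≈ -32.500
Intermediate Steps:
D(W) = 1 - 9/W (D(W) = -9/W + 1 = 1 - 9/W)
D(-4)*(-10) = ((-9 - 4)/(-4))*(-10) = -1/4*(-13)*(-10) = (13/4)*(-10) = -65/2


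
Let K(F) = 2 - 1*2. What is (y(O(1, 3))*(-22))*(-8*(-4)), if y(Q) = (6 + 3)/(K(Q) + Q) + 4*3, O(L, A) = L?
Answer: -14784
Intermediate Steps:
K(F) = 0 (K(F) = 2 - 2 = 0)
y(Q) = 12 + 9/Q (y(Q) = (6 + 3)/(0 + Q) + 4*3 = 9/Q + 12 = 12 + 9/Q)
(y(O(1, 3))*(-22))*(-8*(-4)) = ((12 + 9/1)*(-22))*(-8*(-4)) = ((12 + 9*1)*(-22))*32 = ((12 + 9)*(-22))*32 = (21*(-22))*32 = -462*32 = -14784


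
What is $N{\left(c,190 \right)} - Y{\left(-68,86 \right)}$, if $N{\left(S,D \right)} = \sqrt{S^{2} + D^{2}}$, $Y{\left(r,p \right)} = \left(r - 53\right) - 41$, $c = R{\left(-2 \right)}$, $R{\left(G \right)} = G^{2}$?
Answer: $162 + 2 \sqrt{9029} \approx 352.04$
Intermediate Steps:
$c = 4$ ($c = \left(-2\right)^{2} = 4$)
$Y{\left(r,p \right)} = -94 + r$ ($Y{\left(r,p \right)} = \left(-53 + r\right) - 41 = -94 + r$)
$N{\left(S,D \right)} = \sqrt{D^{2} + S^{2}}$
$N{\left(c,190 \right)} - Y{\left(-68,86 \right)} = \sqrt{190^{2} + 4^{2}} - \left(-94 - 68\right) = \sqrt{36100 + 16} - -162 = \sqrt{36116} + 162 = 2 \sqrt{9029} + 162 = 162 + 2 \sqrt{9029}$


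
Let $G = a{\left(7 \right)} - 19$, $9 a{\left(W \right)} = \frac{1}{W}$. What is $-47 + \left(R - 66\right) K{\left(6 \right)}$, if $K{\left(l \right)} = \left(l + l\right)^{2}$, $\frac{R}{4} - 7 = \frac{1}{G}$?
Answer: $- \frac{1659253}{299} \approx -5549.3$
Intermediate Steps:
$a{\left(W \right)} = \frac{1}{9 W}$
$G = - \frac{1196}{63}$ ($G = \frac{1}{9 \cdot 7} - 19 = \frac{1}{9} \cdot \frac{1}{7} - 19 = \frac{1}{63} - 19 = - \frac{1196}{63} \approx -18.984$)
$R = \frac{8309}{299}$ ($R = 28 + \frac{4}{- \frac{1196}{63}} = 28 + 4 \left(- \frac{63}{1196}\right) = 28 - \frac{63}{299} = \frac{8309}{299} \approx 27.789$)
$K{\left(l \right)} = 4 l^{2}$ ($K{\left(l \right)} = \left(2 l\right)^{2} = 4 l^{2}$)
$-47 + \left(R - 66\right) K{\left(6 \right)} = -47 + \left(\frac{8309}{299} - 66\right) 4 \cdot 6^{2} = -47 - \frac{11425 \cdot 4 \cdot 36}{299} = -47 - \frac{1645200}{299} = - \frac{1659253}{299}$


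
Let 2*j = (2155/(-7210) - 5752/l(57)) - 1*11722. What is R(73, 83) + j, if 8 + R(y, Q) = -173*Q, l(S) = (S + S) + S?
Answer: -9984089477/493164 ≈ -20245.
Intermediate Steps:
l(S) = 3*S (l(S) = 2*S + S = 3*S)
R(y, Q) = -8 - 173*Q
j = -2898802289/493164 (j = ((2155/(-7210) - 5752/(3*57)) - 1*11722)/2 = ((2155*(-1/7210) - 5752/171) - 11722)/2 = ((-431/1442 - 5752*1/171) - 11722)/2 = ((-431/1442 - 5752/171) - 11722)/2 = (-8368085/246582 - 11722)/2 = (½)*(-2898802289/246582) = -2898802289/493164 ≈ -5878.0)
R(73, 83) + j = (-8 - 173*83) - 2898802289/493164 = (-8 - 14359) - 2898802289/493164 = -14367 - 2898802289/493164 = -9984089477/493164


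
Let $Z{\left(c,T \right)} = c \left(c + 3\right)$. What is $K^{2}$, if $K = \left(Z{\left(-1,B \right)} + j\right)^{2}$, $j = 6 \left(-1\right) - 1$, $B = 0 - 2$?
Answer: $6561$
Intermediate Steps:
$B = -2$ ($B = 0 - 2 = -2$)
$Z{\left(c,T \right)} = c \left(3 + c\right)$
$j = -7$ ($j = -6 - 1 = -7$)
$K = 81$ ($K = \left(- (3 - 1) - 7\right)^{2} = \left(\left(-1\right) 2 - 7\right)^{2} = \left(-2 - 7\right)^{2} = \left(-9\right)^{2} = 81$)
$K^{2} = 81^{2} = 6561$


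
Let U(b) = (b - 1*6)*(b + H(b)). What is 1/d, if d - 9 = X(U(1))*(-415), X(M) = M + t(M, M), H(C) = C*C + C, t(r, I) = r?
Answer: 1/12459 ≈ 8.0263e-5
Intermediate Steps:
H(C) = C + C**2 (H(C) = C**2 + C = C + C**2)
U(b) = (-6 + b)*(b + b*(1 + b)) (U(b) = (b - 1*6)*(b + b*(1 + b)) = (b - 6)*(b + b*(1 + b)) = (-6 + b)*(b + b*(1 + b)))
X(M) = 2*M (X(M) = M + M = 2*M)
d = 12459 (d = 9 + (2*(1*(-12 + 1**2 - 4*1)))*(-415) = 9 + (2*(1*(-12 + 1 - 4)))*(-415) = 9 + (2*(1*(-15)))*(-415) = 9 + (2*(-15))*(-415) = 9 - 30*(-415) = 9 + 12450 = 12459)
1/d = 1/12459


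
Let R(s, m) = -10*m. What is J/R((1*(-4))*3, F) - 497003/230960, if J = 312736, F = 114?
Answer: -3639804499/13164720 ≈ -276.48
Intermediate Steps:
J/R((1*(-4))*3, F) - 497003/230960 = 312736/((-10*114)) - 497003/230960 = 312736/(-1140) - 497003*1/230960 = 312736*(-1/1140) - 497003/230960 = -78184/285 - 497003/230960 = -3639804499/13164720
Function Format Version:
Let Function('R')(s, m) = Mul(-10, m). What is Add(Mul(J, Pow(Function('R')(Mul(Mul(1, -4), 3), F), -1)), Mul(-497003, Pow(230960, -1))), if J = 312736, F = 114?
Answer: Rational(-3639804499, 13164720) ≈ -276.48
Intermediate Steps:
Add(Mul(J, Pow(Function('R')(Mul(Mul(1, -4), 3), F), -1)), Mul(-497003, Pow(230960, -1))) = Add(Mul(312736, Pow(Mul(-10, 114), -1)), Mul(-497003, Pow(230960, -1))) = Add(Mul(312736, Pow(-1140, -1)), Mul(-497003, Rational(1, 230960))) = Add(Mul(312736, Rational(-1, 1140)), Rational(-497003, 230960)) = Add(Rational(-78184, 285), Rational(-497003, 230960)) = Rational(-3639804499, 13164720)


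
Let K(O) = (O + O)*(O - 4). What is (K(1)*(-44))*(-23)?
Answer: -6072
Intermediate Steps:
K(O) = 2*O*(-4 + O) (K(O) = (2*O)*(-4 + O) = 2*O*(-4 + O))
(K(1)*(-44))*(-23) = ((2*1*(-4 + 1))*(-44))*(-23) = ((2*1*(-3))*(-44))*(-23) = -6*(-44)*(-23) = 264*(-23) = -6072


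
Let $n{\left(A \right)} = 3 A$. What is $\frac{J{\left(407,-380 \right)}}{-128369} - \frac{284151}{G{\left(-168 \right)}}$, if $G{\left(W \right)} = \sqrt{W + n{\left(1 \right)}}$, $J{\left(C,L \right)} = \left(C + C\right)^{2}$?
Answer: $- \frac{662596}{128369} + \frac{94717 i \sqrt{165}}{55} \approx -5.1617 + 22121.0 i$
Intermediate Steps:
$J{\left(C,L \right)} = 4 C^{2}$ ($J{\left(C,L \right)} = \left(2 C\right)^{2} = 4 C^{2}$)
$G{\left(W \right)} = \sqrt{3 + W}$ ($G{\left(W \right)} = \sqrt{W + 3 \cdot 1} = \sqrt{W + 3} = \sqrt{3 + W}$)
$\frac{J{\left(407,-380 \right)}}{-128369} - \frac{284151}{G{\left(-168 \right)}} = \frac{4 \cdot 407^{2}}{-128369} - \frac{284151}{\sqrt{3 - 168}} = 4 \cdot 165649 \left(- \frac{1}{128369}\right) - \frac{284151}{\sqrt{-165}} = 662596 \left(- \frac{1}{128369}\right) - \frac{284151}{i \sqrt{165}} = - \frac{662596}{128369} - 284151 \left(- \frac{i \sqrt{165}}{165}\right) = - \frac{662596}{128369} + \frac{94717 i \sqrt{165}}{55}$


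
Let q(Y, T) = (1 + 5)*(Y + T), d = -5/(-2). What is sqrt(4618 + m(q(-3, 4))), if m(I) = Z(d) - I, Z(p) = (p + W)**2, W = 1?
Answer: sqrt(18497)/2 ≈ 68.002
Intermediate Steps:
d = 5/2 (d = -5*(-1/2) = 5/2 ≈ 2.5000)
Z(p) = (1 + p)**2 (Z(p) = (p + 1)**2 = (1 + p)**2)
q(Y, T) = 6*T + 6*Y (q(Y, T) = 6*(T + Y) = 6*T + 6*Y)
m(I) = 49/4 - I (m(I) = (1 + 5/2)**2 - I = (7/2)**2 - I = 49/4 - I)
sqrt(4618 + m(q(-3, 4))) = sqrt(4618 + (49/4 - (6*4 + 6*(-3)))) = sqrt(4618 + (49/4 - (24 - 18))) = sqrt(4618 + (49/4 - 1*6)) = sqrt(4618 + (49/4 - 6)) = sqrt(4618 + 25/4) = sqrt(18497/4) = sqrt(18497)/2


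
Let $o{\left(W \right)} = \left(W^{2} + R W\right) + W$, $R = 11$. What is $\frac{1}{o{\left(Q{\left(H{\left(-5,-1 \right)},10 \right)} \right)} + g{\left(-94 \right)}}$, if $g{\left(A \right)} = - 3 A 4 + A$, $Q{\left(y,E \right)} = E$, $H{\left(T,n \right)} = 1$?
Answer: $\frac{1}{1254} \approx 0.00079745$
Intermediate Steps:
$g{\left(A \right)} = - 11 A$ ($g{\left(A \right)} = - 12 A + A = - 11 A$)
$o{\left(W \right)} = W^{2} + 12 W$ ($o{\left(W \right)} = \left(W^{2} + 11 W\right) + W = W^{2} + 12 W$)
$\frac{1}{o{\left(Q{\left(H{\left(-5,-1 \right)},10 \right)} \right)} + g{\left(-94 \right)}} = \frac{1}{10 \left(12 + 10\right) - -1034} = \frac{1}{10 \cdot 22 + 1034} = \frac{1}{220 + 1034} = \frac{1}{1254}$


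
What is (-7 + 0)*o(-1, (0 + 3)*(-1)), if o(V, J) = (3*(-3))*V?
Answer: -63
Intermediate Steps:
o(V, J) = -9*V
(-7 + 0)*o(-1, (0 + 3)*(-1)) = (-7 + 0)*(-9*(-1)) = -7*9 = -63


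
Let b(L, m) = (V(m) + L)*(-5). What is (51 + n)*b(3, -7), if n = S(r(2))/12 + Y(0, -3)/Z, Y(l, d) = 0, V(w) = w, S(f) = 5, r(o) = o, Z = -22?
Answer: 3085/3 ≈ 1028.3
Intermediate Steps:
b(L, m) = -5*L - 5*m (b(L, m) = (m + L)*(-5) = (L + m)*(-5) = -5*L - 5*m)
n = 5/12 (n = 5/12 + 0/(-22) = 5*(1/12) + 0*(-1/22) = 5/12 + 0 = 5/12 ≈ 0.41667)
(51 + n)*b(3, -7) = (51 + 5/12)*(-5*3 - 5*(-7)) = 617*(-15 + 35)/12 = (617/12)*20 = 3085/3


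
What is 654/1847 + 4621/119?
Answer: 8612813/219793 ≈ 39.186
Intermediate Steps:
654/1847 + 4621/119 = 8612813/219793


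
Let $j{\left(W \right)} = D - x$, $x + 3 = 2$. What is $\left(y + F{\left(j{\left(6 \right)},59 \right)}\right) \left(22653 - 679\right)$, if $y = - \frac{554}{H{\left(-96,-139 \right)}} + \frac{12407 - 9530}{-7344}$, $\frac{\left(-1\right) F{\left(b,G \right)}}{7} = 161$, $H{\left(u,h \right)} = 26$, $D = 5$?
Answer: $- \frac{401643090257}{15912} \approx -2.5242 \cdot 10^{7}$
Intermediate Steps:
$x = -1$ ($x = -3 + 2 = -1$)
$j{\left(W \right)} = 6$ ($j{\left(W \right)} = 5 - -1 = 5 + 1 = 6$)
$F{\left(b,G \right)} = -1127$ ($F{\left(b,G \right)} = \left(-7\right) 161 = -1127$)
$y = - \frac{690563}{31824}$ ($y = - \frac{554}{26} + \frac{12407 - 9530}{-7344} = \left(-554\right) \frac{1}{26} + 2877 \left(- \frac{1}{7344}\right) = - \frac{277}{13} - \frac{959}{2448} = - \frac{690563}{31824} \approx -21.699$)
$\left(y + F{\left(j{\left(6 \right)},59 \right)}\right) \left(22653 - 679\right) = \left(- \frac{690563}{31824} - 1127\right) \left(22653 - 679\right) = \left(- \frac{36556211}{31824}\right) 21974 = - \frac{401643090257}{15912}$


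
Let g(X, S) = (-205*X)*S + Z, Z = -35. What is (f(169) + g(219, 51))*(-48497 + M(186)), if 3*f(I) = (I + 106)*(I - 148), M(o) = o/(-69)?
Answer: 2551974688215/23 ≈ 1.1096e+11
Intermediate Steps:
M(o) = -o/69 (M(o) = o*(-1/69) = -o/69)
g(X, S) = -35 - 205*S*X (g(X, S) = (-205*X)*S - 35 = -205*S*X - 35 = -35 - 205*S*X)
f(I) = (-148 + I)*(106 + I)/3 (f(I) = ((I + 106)*(I - 148))/3 = ((106 + I)*(-148 + I))/3 = ((-148 + I)*(106 + I))/3 = (-148 + I)*(106 + I)/3)
(f(169) + g(219, 51))*(-48497 + M(186)) = ((-15688/3 - 14*169 + (⅓)*169²) + (-35 - 205*51*219))*(-48497 - 1/69*186) = ((-15688/3 - 2366 + (⅓)*28561) + (-35 - 2289645))*(-48497 - 62/23) = ((-15688/3 - 2366 + 28561/3) - 2289680)*(-1115493/23) = (1925 - 2289680)*(-1115493/23) = -2287755*(-1115493/23) = 2551974688215/23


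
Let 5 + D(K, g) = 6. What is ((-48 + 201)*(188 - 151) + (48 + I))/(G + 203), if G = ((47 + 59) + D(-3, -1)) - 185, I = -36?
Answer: 5673/125 ≈ 45.384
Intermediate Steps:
D(K, g) = 1 (D(K, g) = -5 + 6 = 1)
G = -78 (G = ((47 + 59) + 1) - 185 = (106 + 1) - 185 = 107 - 185 = -78)
((-48 + 201)*(188 - 151) + (48 + I))/(G + 203) = ((-48 + 201)*(188 - 151) + (48 - 36))/(-78 + 203) = (153*37 + 12)/125 = (5661 + 12)*(1/125) = 5673*(1/125) = 5673/125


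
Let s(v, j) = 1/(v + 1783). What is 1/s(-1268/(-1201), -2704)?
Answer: 2142651/1201 ≈ 1784.1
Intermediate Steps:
s(v, j) = 1/(1783 + v)
1/s(-1268/(-1201), -2704) = 1/(1/(1783 - 1268/(-1201))) = 1/(1/(1783 - 1268*(-1/1201))) = 1/(1/(1783 + 1268/1201)) = 1/(1/(2142651/1201)) = 1/(1201/2142651) = 2142651/1201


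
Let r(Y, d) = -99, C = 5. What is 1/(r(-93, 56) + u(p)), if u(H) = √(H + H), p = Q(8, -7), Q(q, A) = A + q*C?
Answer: -3/295 - √66/9735 ≈ -0.011004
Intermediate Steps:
Q(q, A) = A + 5*q (Q(q, A) = A + q*5 = A + 5*q)
p = 33 (p = -7 + 5*8 = -7 + 40 = 33)
u(H) = √2*√H (u(H) = √(2*H) = √2*√H)
1/(r(-93, 56) + u(p)) = 1/(-99 + √2*√33) = 1/(-99 + √66)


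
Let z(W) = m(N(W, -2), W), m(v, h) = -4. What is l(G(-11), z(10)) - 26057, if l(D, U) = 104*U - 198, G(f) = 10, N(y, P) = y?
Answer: -26671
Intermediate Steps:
z(W) = -4
l(D, U) = -198 + 104*U
l(G(-11), z(10)) - 26057 = (-198 + 104*(-4)) - 26057 = (-198 - 416) - 26057 = -614 - 26057 = -26671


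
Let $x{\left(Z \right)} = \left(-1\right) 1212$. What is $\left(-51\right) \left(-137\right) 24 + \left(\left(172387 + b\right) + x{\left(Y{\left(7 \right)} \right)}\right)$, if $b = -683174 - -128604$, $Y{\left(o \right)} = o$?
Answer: $-215707$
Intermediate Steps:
$b = -554570$ ($b = -683174 + 128604 = -554570$)
$x{\left(Z \right)} = -1212$
$\left(-51\right) \left(-137\right) 24 + \left(\left(172387 + b\right) + x{\left(Y{\left(7 \right)} \right)}\right) = \left(-51\right) \left(-137\right) 24 + \left(\left(172387 - 554570\right) - 1212\right) = 6987 \cdot 24 - 383395 = 167688 - 383395 = -215707$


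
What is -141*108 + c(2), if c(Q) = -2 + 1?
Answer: -15229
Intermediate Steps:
c(Q) = -1
-141*108 + c(2) = -141*108 - 1 = -15228 - 1 = -15229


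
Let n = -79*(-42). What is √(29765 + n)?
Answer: √33083 ≈ 181.89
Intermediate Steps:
n = 3318
√(29765 + n) = √(29765 + 3318) = √33083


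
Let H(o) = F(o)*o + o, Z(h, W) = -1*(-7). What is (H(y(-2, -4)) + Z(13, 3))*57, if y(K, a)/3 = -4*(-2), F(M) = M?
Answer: 34599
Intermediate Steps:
Z(h, W) = 7
y(K, a) = 24 (y(K, a) = 3*(-4*(-2)) = 3*8 = 24)
H(o) = o + o² (H(o) = o*o + o = o² + o = o + o²)
(H(y(-2, -4)) + Z(13, 3))*57 = (24*(1 + 24) + 7)*57 = (24*25 + 7)*57 = (600 + 7)*57 = 607*57 = 34599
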